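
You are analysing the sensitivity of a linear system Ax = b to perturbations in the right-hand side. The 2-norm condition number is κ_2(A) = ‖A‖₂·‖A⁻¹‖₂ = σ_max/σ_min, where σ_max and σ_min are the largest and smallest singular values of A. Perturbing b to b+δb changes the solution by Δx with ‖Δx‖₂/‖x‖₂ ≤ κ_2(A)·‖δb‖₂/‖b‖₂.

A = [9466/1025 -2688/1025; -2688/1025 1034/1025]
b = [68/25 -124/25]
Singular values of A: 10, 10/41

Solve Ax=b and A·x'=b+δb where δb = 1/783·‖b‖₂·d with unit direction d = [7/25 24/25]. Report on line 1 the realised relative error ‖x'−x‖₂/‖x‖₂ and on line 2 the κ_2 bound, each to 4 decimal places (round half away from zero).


0.0018
0.0524

σ_max = 10, σ_min = 10/41
κ = σ_max/σ_min = 10/(10/41) = 41.0000
bound on ‖Δx‖/‖x‖: κ·ε = 41.0000·1/783 = 0.0524
solve Ax = b  →  x = [-4.2080 -15.8560]
2-norm of b is 5.6569; of x, 16.4049
with δb = [0.0020 0.0069], A·Δx = δb → ‖Δx‖ = 0.0296
relative error = 0.0018
realised/bound (from unrounded values) ≈ 0.0345


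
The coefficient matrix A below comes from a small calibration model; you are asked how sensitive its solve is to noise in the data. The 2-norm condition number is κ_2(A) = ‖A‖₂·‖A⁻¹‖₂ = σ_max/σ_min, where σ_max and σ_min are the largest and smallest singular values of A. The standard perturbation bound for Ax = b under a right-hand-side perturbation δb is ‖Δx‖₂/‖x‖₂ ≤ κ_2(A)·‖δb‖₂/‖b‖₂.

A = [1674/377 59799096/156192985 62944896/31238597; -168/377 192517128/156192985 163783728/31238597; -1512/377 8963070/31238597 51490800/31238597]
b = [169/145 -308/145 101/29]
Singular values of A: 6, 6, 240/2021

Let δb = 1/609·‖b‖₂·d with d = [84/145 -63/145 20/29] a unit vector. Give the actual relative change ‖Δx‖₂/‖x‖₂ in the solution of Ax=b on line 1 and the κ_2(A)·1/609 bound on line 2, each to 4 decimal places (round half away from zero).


0.0017
0.0830

largest singular value 6, smallest 240/2021
κ_2(A) = 6 / (240/2021) = 50.5250
bound on ‖Δx‖/‖x‖: κ·ε = 50.5250·1/609 = 0.0830
solve Ax = b  →  x = [-0.2179 -32.8815 7.3063]
‖b‖ = 4.2426, ‖x‖ = 33.6842
Δx = A⁻¹·δb where δb = 1/609·4.2426·d; ‖Δx‖ = 0.0587
relative error = 0.0017
so the bound overstates the realised error by a factor of ≈ 47.6366 (computed from the unrounded values)


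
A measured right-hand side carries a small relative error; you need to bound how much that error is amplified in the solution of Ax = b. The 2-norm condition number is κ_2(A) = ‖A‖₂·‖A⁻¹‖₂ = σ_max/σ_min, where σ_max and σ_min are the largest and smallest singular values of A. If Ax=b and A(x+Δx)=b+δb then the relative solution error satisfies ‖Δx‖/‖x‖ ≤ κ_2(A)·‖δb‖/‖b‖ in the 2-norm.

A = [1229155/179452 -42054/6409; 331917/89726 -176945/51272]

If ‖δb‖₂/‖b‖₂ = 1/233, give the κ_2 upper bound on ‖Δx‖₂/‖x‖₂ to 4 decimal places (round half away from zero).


AᵀA = [6752586829/111429136 -918666405/15918448; -918666405/15918448 499986241/9096256]; tr = 61248125/529984, det = 3418801/8479744
λ_max, λ_min = (61248125/529984 ± √3750879838558329/280883040256)/2 = 1849/16, 1849/529984
κ_2(A) = √(λ_max/λ_min) = √((1849/16) / (1849/529984)) = 182.0000
worst-case relative error ≤ 182.0000 × 1/233 = 0.7811

0.7811


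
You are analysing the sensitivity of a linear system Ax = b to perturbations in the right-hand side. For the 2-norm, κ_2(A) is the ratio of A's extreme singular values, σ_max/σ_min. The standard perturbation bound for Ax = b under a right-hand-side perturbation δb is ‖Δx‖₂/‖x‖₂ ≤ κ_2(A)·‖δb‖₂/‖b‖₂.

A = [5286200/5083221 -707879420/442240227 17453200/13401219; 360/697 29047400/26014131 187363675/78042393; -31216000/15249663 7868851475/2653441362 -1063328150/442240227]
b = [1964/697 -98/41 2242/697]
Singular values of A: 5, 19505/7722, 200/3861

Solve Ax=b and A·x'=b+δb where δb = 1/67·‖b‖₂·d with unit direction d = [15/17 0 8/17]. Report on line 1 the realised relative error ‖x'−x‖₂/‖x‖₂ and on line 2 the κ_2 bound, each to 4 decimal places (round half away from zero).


σ_max = 5, σ_min = 200/3861
κ = σ_max/σ_min = 5/(200/3861) = 96.5250
perturbation bound = 96.5250·1/67 = 1.4407
solve Ax = b  →  x = [-68.3235 -25.3912 25.5127]
‖b‖₂ = 4.8990 and ‖x‖₂ = 77.2251
δb = ε·‖b‖·d = [0.0645 0.0000 0.0344]; solving A·Δx = δb gives ‖Δx‖ = 1.4116
dividing the unrounded norms, ‖Δx‖/‖x‖ = 0.0183
tightness: 0.0183 against a bound of 1.4407 (unrounded ratio ≈ 0.0127)

0.0183
1.4407


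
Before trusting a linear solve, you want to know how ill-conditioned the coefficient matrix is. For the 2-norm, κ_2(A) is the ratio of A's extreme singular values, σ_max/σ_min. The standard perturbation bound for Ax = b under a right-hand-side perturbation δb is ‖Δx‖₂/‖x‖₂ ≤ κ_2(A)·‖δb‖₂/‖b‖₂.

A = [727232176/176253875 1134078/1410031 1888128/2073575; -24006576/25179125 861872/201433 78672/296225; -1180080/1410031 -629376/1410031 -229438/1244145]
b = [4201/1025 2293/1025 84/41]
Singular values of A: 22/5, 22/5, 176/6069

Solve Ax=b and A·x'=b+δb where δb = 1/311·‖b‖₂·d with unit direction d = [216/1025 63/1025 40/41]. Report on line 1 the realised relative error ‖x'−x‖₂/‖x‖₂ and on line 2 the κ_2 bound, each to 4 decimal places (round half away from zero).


largest singular value 22/5, smallest 176/6069
condition number: (22/5) ÷ (176/6069) = 151.7250
perturbation bound = 151.7250·1/311 = 0.4879
solve Ax = b  →  x = [-19.3611 -10.0683 101.1253]
2-norm of b is 5.0990; of x, 103.4531
Δx = A⁻¹·δb where δb = 1/311·5.0990·d; ‖Δx‖ = 0.5654
dividing the unrounded norms, ‖Δx‖/‖x‖ = 0.0055
tightness: 0.0055 against a bound of 0.4879 (unrounded ratio ≈ 0.0112)

0.0055
0.4879


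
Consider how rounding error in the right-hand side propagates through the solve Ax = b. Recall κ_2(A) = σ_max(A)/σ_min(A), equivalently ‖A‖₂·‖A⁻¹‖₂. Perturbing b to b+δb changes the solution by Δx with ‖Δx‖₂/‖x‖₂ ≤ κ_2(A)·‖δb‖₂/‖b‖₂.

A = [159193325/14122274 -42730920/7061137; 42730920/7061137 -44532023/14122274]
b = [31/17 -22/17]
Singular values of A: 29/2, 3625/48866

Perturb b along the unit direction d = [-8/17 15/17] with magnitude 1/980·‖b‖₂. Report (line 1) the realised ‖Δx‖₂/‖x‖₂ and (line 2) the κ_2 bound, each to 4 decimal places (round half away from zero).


0.0011
0.1995

from the listed singular values, σ₁ = 29/2, σ_n = 3625/48866
κ_2(A) = (29/2) / (3625/48866) = 195.4640
perturbation bound = 195.4640·1/980 = 0.1995
solve Ax = b  →  x = [-12.6265 -23.8212]
2-norm of b is 2.2361; of x, 26.9606
re-solving with b+δb shifts x by Δx of norm 0.0308
dividing the unrounded norms, ‖Δx‖/‖x‖ = 0.0011
so the bound overstates the realised error by a factor of ≈ 174.8289 (computed from the unrounded values)


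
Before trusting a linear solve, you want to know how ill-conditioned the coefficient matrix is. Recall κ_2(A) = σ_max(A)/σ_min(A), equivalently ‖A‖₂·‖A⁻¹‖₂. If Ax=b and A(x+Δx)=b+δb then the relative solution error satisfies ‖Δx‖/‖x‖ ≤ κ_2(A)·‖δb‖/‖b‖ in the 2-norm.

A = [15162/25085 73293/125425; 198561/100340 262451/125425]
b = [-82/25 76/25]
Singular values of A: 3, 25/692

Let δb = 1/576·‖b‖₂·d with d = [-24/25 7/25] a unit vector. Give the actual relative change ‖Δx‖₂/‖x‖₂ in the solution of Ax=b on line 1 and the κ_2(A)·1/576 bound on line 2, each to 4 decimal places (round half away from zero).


0.0019
0.1442

largest singular value 3, smallest 25/692
κ_2(A) = 3 / (25/692) = 83.0400
bound on ‖Δx‖/‖x‖: κ·ε = 83.0400·1/576 = 0.1442
solve Ax = b  →  x = [-79.7168 76.8414]
2-norm of b is 4.4721; of x, 110.7220
δb = ε·‖b‖·d = [-0.0075 0.0022]; solving A·Δx = δb gives ‖Δx‖ = 0.2149
realised ‖Δx‖/‖x‖ = 0.0019
tightness: 0.0019 against a bound of 0.1442 (unrounded ratio ≈ 0.0135)


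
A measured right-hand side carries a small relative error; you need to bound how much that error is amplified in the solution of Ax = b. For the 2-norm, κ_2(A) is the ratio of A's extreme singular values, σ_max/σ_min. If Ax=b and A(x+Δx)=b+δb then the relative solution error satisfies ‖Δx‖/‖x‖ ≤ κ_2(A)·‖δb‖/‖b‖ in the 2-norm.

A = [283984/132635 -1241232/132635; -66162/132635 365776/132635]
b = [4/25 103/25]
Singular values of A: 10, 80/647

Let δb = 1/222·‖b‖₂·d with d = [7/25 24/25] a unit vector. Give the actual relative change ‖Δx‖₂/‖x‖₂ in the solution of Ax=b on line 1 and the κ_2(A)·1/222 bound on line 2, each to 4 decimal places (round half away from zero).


from the listed singular values, σ₁ = 10, σ_n = 80/647
κ_2(A) = 10 / (80/647) = 80.8750
bound on ‖Δx‖/‖x‖: κ·ε = 80.8750·1/222 = 0.3643
solve Ax = b  →  x = [31.5390 7.1988]
2-norm of b is 4.1231; of x, 32.3502
Δx = A⁻¹·δb where δb = 1/222·4.1231·d; ‖Δx‖ = 0.1502
dividing the unrounded norms, ‖Δx‖/‖x‖ = 0.0046
so the bound overstates the realised error by a factor of ≈ 78.4606 (computed from the unrounded values)

0.0046
0.3643


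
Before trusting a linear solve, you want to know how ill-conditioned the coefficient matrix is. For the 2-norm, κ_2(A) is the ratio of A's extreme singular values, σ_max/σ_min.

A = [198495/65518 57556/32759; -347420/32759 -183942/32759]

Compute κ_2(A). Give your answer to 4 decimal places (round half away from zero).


M = AᵀA = [522202890625/4292608324 69617418750/1073152081; 69617418750/1073152081 37147352500/1073152081]. tr(M)=2321080625/14853316, det(M)=9765625/3713329
char-poly roots: 625/4 and 62500/3713329
κ_2(A) = √(λ_max/λ_min) = √((625/4) / (62500/3713329)) = 96.3500

96.3500


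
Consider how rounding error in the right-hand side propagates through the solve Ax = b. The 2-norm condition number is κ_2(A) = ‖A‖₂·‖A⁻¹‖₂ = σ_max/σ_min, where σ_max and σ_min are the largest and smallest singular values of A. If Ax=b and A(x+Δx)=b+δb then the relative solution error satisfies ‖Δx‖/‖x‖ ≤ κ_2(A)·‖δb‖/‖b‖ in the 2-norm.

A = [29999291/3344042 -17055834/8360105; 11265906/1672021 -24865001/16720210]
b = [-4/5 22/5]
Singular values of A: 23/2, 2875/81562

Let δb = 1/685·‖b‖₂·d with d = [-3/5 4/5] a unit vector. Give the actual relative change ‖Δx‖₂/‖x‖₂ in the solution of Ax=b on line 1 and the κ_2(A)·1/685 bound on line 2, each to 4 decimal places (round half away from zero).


0.0016
0.4763

largest singular value 23/2, smallest 2875/81562
κ = σ_max/σ_min = (23/2)/(2875/81562) = 326.2480
perturbation bound = 326.2480·1/685 = 0.4763
solve Ax = b  →  x = [25.0794 110.6716]
2-norm of b is 4.4721; of x, 113.4777
δb = ε·‖b‖·d = [-0.0039 0.0052]; solving A·Δx = δb gives ‖Δx‖ = 0.1852
relative error = 0.0016
realised/bound (from unrounded values) ≈ 0.0034


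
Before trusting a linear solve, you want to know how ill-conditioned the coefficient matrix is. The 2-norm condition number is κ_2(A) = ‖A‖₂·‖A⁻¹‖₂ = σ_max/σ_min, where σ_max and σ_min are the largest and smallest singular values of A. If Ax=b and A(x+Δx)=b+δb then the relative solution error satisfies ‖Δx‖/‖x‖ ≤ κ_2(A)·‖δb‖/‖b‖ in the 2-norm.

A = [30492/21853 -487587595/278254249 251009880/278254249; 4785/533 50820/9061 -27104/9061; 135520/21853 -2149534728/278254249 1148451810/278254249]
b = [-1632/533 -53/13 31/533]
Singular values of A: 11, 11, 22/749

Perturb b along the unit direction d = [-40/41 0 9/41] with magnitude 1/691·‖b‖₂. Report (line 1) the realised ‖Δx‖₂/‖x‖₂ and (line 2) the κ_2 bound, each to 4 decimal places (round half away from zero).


largest singular value 11, smallest 22/749
κ = σ_max/σ_min = 11/(22/749) = 374.5000
κ_2(A)·‖δb‖/‖b‖ = 0.5420
solve Ax = b  →  x = [-0.3348 47.9155 90.1996]
‖b‖₂ = 5.0990 and ‖x‖₂ = 102.1371
Δx = A⁻¹·δb where δb = 1/691·5.0990·d; ‖Δx‖ = 0.2512
dividing the unrounded norms, ‖Δx‖/‖x‖ = 0.0025
so the bound overstates the realised error by a factor of ≈ 220.3380 (computed from the unrounded values)

0.0025
0.5420


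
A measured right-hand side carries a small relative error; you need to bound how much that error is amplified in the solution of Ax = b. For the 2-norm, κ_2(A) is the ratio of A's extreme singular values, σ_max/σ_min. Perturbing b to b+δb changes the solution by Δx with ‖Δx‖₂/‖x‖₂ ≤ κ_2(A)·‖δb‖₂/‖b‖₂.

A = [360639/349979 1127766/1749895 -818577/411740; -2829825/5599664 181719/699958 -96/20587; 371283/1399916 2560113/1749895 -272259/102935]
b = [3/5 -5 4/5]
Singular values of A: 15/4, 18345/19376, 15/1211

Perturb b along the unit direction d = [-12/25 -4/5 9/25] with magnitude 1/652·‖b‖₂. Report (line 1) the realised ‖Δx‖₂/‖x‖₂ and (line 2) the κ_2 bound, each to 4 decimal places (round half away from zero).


largest singular value 15/4, smallest 15/1211
condition number: (15/4) ÷ (15/1211) = 302.7500
worst-case relative error ≤ 302.7500 × 1/652 = 0.4643
solve Ax = b  →  x = [136.9448 250.0383 151.7333]
‖b‖₂ = 5.0990 and ‖x‖₂ = 322.9490
with δb = [-0.0038 -0.0063 0.0028], A·Δx = δb → ‖Δx‖ = 0.6314
realised ‖Δx‖/‖x‖ = 0.0020
so the bound overstates the realised error by a factor of ≈ 237.5082 (computed from the unrounded values)

0.0020
0.4643


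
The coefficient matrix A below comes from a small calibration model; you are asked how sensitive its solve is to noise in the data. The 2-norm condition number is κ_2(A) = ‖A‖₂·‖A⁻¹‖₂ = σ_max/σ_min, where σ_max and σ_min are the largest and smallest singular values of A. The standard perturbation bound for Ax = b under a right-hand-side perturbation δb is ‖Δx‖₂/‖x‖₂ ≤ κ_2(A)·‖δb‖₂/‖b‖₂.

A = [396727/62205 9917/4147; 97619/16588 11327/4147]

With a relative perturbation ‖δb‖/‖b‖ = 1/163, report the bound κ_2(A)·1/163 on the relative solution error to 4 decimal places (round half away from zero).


AᵀA = [5543885329/73616400 38434391/1226940; 38434391/1226940 269498/20449]; tr = 38544841/435600, det = 4879681/435600
solving λ² − 38544841/435600·λ + 4879681/435600 = 0 gives λ = 2209/25, 2209/17424
κ = σ_max/σ_min = (47/5)/(47/132) = 26.4000
bound on ‖Δx‖/‖x‖: κ·ε = 26.4000·1/163 = 0.1620

0.1620


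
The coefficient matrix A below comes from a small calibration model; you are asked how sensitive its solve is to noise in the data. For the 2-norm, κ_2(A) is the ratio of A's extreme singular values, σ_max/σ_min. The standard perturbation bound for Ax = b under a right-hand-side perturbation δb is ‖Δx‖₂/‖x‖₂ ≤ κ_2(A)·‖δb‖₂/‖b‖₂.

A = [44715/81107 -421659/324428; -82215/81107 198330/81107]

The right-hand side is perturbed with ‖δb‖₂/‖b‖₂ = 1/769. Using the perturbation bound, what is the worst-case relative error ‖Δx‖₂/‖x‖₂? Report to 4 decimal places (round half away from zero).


M = AᵀA = [30307050/22762441 -290924865/91049764; -290924865/91049764 2792916729/364199056]. tr(M)=19395441/2155024, det(M)=2025/2155024
λ_max, λ_min = (19395441/2155024 ± √376165675890081/4644128440576)/2 = 9, 225/2155024
σ_max=√9=3, σ_min=√(225/2155024)=(15/1468) → κ = 293.6000
perturbation bound = 293.6000·1/769 = 0.3818

0.3818


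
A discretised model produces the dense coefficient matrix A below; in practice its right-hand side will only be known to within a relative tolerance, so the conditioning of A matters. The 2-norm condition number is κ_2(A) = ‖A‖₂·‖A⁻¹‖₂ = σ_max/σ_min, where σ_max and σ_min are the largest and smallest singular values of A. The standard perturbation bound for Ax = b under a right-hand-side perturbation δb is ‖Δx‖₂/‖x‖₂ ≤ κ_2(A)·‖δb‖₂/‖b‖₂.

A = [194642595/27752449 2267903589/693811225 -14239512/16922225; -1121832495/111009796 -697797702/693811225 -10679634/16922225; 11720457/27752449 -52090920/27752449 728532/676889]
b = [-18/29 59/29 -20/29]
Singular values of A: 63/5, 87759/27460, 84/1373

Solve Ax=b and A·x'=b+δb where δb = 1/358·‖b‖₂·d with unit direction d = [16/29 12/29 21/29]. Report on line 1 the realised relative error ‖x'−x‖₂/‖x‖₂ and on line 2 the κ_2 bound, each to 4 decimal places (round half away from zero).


from the listed singular values, σ₁ = 63/5, σ_n = 84/1373
κ_2(A) = (63/5) / (84/1373) = 205.9500
worst-case relative error ≤ 205.9500 × 1/358 = 0.5753
solve Ax = b  →  x = [-0.2155 0.2345 -0.1472]
‖b‖ = 2.2361, ‖x‖ = 0.3509
δb = ε·‖b‖·d = [0.0034 0.0026 0.0045]; solving A·Δx = δb gives ‖Δx‖ = 0.1021
relative error = 0.2910
tightness: 0.2910 against a bound of 0.5753 (unrounded ratio ≈ 0.5058)

0.2910
0.5753


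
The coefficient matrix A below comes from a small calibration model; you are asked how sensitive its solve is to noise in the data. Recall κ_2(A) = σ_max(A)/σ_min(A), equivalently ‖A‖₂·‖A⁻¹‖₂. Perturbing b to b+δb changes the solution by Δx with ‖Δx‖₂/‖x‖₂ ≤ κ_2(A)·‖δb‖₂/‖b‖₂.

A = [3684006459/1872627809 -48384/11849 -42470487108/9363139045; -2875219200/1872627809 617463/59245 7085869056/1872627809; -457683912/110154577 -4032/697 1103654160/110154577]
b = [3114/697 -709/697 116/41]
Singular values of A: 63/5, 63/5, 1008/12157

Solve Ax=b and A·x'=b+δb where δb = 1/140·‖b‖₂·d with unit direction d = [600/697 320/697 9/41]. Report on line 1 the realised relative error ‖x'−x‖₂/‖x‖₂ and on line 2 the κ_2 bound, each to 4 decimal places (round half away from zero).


0.0096
1.0854

largest singular value 63/5, smallest 1008/12157
condition number: (63/5) ÷ (1008/12157) = 151.9625
bound on ‖Δx‖/‖x‖: κ·ε = 151.9625·1/140 = 1.0854
solve Ax = b  →  x = [44.5204 -0.2848 18.5805]
‖b‖ = 5.3852, ‖x‖ = 48.2429
re-solving with b+δb shifts x by Δx of norm 0.4639
realised ‖Δx‖/‖x‖ = 0.0096
so the bound overstates the realised error by a factor of ≈ 112.8769 (computed from the unrounded values)


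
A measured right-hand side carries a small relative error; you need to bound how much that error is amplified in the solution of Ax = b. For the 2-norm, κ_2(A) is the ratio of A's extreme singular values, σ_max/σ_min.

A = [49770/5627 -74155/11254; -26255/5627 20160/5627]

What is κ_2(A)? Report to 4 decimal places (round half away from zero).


165.5000

AᵀA = [10956325/109561 -8216775/109561; -8216775/109561 24652825/438244]; tr = 68478125/438244, det = 390625/438244
solving λ² − 68478125/438244·λ + 390625/438244 = 0 gives λ = 625/4, 625/109561
κ = σ_max/σ_min = (25/2)/(25/331) = 165.5000


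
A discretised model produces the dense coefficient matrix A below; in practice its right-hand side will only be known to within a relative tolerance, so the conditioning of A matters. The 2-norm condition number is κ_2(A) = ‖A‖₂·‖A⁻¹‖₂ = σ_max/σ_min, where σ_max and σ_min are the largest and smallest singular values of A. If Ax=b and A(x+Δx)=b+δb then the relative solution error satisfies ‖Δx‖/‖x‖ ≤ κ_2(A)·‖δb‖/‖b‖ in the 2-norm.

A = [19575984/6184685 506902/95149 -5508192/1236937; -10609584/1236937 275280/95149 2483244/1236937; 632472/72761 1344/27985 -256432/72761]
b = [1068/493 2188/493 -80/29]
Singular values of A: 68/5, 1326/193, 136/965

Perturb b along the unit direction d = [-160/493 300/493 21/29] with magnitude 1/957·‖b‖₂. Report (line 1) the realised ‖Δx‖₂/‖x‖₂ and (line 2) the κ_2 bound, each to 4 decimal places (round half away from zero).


0.0643
0.1008

largest singular value 68/5, smallest 136/965
κ = σ_max/σ_min = (68/5)/(136/965) = 96.5000
bound on ‖Δx‖/‖x‖: κ·ε = 96.5000·1/957 = 0.1008
solve Ax = b  →  x = [-0.3769 0.5137 -0.1398]
‖b‖₂ = 5.6569 and ‖x‖₂ = 0.6523
Δx = A⁻¹·δb where δb = 1/957·5.6569·d; ‖Δx‖ = 0.0419
realised ‖Δx‖/‖x‖ = 0.0643
tightness: 0.0643 against a bound of 0.1008 (unrounded ratio ≈ 0.6377)


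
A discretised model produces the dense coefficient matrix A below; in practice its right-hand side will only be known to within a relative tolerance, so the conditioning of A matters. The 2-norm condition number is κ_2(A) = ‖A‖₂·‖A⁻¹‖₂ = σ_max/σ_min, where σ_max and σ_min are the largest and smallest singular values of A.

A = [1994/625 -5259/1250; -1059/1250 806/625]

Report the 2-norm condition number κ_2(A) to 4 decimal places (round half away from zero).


55.0000

form AᵀA = [27241/2500 -9072/625; -9072/625 48409/2500] with trace 1513/50 and determinant 121/400
solving λ² − 1513/50·λ + 121/400 = 0 gives λ = 121/4, 1/100
κ_2(A) = √(λ_max/λ_min) = √((121/4) / (1/100)) = 55.0000


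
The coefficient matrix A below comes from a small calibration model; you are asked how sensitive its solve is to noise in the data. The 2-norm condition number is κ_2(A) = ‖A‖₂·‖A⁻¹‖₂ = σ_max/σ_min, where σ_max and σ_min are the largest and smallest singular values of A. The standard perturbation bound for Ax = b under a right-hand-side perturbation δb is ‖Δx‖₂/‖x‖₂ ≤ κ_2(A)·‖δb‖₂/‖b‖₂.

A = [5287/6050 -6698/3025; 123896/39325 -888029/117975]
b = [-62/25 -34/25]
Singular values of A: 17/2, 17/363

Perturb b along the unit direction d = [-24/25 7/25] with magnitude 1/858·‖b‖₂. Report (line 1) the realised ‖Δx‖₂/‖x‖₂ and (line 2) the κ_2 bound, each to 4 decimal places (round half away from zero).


from the listed singular values, σ₁ = 17/2, σ_n = 17/363
κ = σ_max/σ_min = (17/2)/(17/363) = 181.5000
worst-case relative error ≤ 181.5000 × 1/858 = 0.2115
solve Ax = b  →  x = [39.3303 16.6425]
‖b‖₂ = 2.8284 and ‖x‖₂ = 42.7065
Δx = A⁻¹·δb where δb = 1/858·2.8284·d; ‖Δx‖ = 0.0704
relative error = 0.0016
tightness: 0.0016 against a bound of 0.2115 (unrounded ratio ≈ 0.0078)

0.0016
0.2115


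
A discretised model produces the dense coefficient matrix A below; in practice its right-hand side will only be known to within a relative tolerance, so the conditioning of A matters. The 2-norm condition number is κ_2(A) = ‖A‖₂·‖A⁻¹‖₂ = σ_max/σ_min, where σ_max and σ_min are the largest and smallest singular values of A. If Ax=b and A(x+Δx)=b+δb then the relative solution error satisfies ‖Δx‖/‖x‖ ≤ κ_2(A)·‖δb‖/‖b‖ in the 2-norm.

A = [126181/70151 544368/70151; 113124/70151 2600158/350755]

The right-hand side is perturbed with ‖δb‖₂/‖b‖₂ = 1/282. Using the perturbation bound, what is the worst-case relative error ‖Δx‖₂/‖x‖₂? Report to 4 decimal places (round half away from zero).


form AᵀA = [34148257/5851561 758126952/29257805; 758126952/29257805 16848079204/146289025] with trace 10530509/87025 and determinant 58564/87025
λ_max, λ_min = (10530509/87025 ± √110871233670681/7573350625)/2 = 121, 484/87025
κ = σ_max/σ_min = 11/(22/295) = 147.5000
perturbation bound = 147.5000·1/282 = 0.5230

0.5230


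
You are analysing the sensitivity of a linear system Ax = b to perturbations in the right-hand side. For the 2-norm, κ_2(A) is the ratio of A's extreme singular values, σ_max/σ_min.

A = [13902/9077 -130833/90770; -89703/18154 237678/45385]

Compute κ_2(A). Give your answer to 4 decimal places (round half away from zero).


62.6000

form AᵀA = [8819690625/329567716 -2313927000/82391929; -2313927000/82391929 9723224025/329567716] with trace 11024325/195938 and determinant 1265625/1567504
λ_max, λ_min = (11024325/195938 ± √30352937422500/9597924961)/2 = 225/4, 5625/391876
σ_max=√(225/4)=(15/2), σ_min=√(5625/391876)=(75/626) → κ = 62.6000


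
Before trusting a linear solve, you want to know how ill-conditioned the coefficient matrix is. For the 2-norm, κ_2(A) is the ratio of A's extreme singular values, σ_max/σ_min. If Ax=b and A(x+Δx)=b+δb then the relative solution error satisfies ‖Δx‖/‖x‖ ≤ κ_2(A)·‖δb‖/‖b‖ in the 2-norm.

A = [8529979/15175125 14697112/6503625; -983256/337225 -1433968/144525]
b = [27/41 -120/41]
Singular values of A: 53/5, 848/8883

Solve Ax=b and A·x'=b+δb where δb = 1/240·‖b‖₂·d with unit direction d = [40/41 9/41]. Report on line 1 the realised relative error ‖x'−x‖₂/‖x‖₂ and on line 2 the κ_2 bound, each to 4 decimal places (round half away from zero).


0.4627
0.4627

largest singular value 53/5, smallest 848/8883
condition number: (53/5) ÷ (848/8883) = 111.0375
worst-case relative error ≤ 111.0375 × 1/240 = 0.4627
solve Ax = b  →  x = [0.0792 0.2717]
‖b‖₂ = 3.0000 and ‖x‖₂ = 0.2830
Δx = A⁻¹·δb where δb = 1/240·3.0000·d; ‖Δx‖ = 0.1309
relative error = 0.4627
tightness: 0.4627 against a bound of 0.4627; the bound is attained (ratio 1)


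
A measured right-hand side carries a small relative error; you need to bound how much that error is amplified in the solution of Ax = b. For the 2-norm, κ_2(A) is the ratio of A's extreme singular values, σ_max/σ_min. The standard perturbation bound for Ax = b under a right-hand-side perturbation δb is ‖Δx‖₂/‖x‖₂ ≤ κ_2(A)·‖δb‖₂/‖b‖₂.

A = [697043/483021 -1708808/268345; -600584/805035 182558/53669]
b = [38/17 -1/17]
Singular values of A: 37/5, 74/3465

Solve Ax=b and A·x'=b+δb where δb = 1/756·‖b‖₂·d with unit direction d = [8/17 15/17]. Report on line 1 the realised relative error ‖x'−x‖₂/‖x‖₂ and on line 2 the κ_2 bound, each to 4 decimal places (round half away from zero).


0.0030
0.4583

largest singular value 37/5, smallest 74/3465
κ = σ_max/σ_min = (37/5)/(74/3465) = 346.5000
κ_2(A)·‖δb‖/‖b‖ = 0.4583
solve Ax = b  →  x = [45.7416 10.0148]
‖b‖₂ = 2.2361 and ‖x‖₂ = 46.8251
δb = ε·‖b‖·d = [0.0014 0.0026]; solving A·Δx = δb gives ‖Δx‖ = 0.1385
realised ‖Δx‖/‖x‖ = 0.0030
so the bound overstates the realised error by a factor of ≈ 154.9621 (computed from the unrounded values)


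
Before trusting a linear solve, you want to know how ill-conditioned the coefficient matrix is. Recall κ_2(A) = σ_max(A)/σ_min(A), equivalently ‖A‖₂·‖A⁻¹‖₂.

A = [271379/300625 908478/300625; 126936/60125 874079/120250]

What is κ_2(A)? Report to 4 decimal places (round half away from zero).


370.0000

form AᵀA = [2819321089/534765625 9665343198/534765625; 9665343198/534765625 132554328769/2139062500] with trace 230130581/3422500 and determinant 2825761/85562500
char-poly roots: 1681/25 and 1681/3422500
κ_2(A) = √(λ_max/λ_min) = √((1681/25) / (1681/3422500)) = 370.0000


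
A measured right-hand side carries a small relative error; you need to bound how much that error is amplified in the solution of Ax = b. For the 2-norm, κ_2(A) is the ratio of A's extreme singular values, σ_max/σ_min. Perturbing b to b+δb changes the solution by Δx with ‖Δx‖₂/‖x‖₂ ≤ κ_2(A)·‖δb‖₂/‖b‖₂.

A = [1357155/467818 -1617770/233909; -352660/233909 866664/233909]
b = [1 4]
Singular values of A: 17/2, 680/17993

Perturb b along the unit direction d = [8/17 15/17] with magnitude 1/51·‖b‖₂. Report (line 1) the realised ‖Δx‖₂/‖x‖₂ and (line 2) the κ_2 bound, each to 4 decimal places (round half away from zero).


0.0202
4.4100

σ_max = 17/2, σ_min = 680/17993
κ_2(A) = (17/2) / (680/17993) = 224.9125
κ_2(A)·‖δb‖/‖b‖ = 4.4100
solve Ax = b  →  x = [97.6543 40.8167]
‖b‖ = 4.1231, ‖x‖ = 105.8412
re-solving with b+δb shifts x by Δx of norm 2.1392
dividing the unrounded norms, ‖Δx‖/‖x‖ = 0.0202
tightness: 0.0202 against a bound of 4.4100 (unrounded ratio ≈ 0.0046)


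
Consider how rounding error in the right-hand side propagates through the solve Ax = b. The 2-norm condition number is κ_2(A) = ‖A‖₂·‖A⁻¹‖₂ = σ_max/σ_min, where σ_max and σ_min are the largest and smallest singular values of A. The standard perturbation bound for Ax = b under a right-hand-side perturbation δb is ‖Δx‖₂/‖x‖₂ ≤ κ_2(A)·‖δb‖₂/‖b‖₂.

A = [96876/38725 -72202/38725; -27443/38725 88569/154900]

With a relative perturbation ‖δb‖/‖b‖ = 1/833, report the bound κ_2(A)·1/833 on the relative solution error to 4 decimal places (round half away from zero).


AᵀA = [81104621/11997005 -243273303/47988020; -243273303/47988020 730036229/191952080]; tr = 405542033/38390416, det = 28561/2399401
λ_max, λ_min = (405542033/38390416 ± √164394166534805025/1473824040653056)/2 = 169/16, 2704/2399401
so κ_2 = √((169/16) / (2704/2399401)) = 96.8125
bound on ‖Δx‖/‖x‖: κ·ε = 96.8125·1/833 = 0.1162

0.1162


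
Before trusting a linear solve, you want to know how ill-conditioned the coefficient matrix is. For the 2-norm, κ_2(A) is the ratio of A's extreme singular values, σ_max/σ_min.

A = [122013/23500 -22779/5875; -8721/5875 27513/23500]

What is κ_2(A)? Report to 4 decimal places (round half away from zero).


141.0000

form AᵀA = [5153301/176720 -241542/11045; -241542/11045 2898909/176720] with trace 805221/17672 and determinant 59049/565504
solving λ² − 805221/17672·λ + 59049/565504 = 0 gives λ = 729/16, 81/35344
κ_2(A) = √(λ_max/λ_min) = √((729/16) / (81/35344)) = 141.0000


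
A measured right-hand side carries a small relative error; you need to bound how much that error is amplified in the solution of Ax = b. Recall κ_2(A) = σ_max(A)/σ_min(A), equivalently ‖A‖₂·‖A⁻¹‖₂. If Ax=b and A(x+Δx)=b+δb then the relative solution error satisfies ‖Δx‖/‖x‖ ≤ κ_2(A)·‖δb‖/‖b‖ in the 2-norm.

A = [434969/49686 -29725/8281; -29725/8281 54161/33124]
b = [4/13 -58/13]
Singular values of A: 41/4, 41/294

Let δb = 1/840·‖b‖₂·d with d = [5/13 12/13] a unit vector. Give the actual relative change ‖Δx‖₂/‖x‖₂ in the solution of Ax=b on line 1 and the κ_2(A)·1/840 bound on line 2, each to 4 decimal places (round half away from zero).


σ_max = 41/4, σ_min = 41/294
κ = σ_max/σ_min = (41/4)/(41/294) = 73.5000
bound on ‖Δx‖/‖x‖: κ·ε = 73.5000·1/840 = 0.0875
solve Ax = b  →  x = [-10.8518 -26.5516]
‖b‖ = 4.4721, ‖x‖ = 28.6836
re-solving with b+δb shifts x by Δx of norm 0.0382
realised ‖Δx‖/‖x‖ = 0.0013
realised/bound (from unrounded values) ≈ 0.0152

0.0013
0.0875


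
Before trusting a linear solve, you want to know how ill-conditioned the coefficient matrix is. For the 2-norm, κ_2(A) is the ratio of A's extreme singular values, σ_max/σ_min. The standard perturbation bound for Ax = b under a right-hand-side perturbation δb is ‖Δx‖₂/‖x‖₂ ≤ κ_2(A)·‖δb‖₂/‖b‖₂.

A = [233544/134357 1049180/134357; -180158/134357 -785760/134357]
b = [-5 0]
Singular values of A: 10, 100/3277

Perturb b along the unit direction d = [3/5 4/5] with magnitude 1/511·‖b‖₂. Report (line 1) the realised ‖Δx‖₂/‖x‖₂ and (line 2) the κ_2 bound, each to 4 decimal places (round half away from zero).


0.0033
0.6413

σ_max = 10, σ_min = 100/3277
κ_2(A) = 10 / (100/3277) = 327.7000
perturbation bound = 327.7000·1/511 = 0.6413
solve Ax = b  →  x = [95.8244 -21.9705]
2-norm of b is 5.0000; of x, 98.3108
with δb = [0.0059 0.0078], A·Δx = δb → ‖Δx‖ = 0.3206
dividing the unrounded norms, ‖Δx‖/‖x‖ = 0.0033
realised/bound (from unrounded values) ≈ 0.0051


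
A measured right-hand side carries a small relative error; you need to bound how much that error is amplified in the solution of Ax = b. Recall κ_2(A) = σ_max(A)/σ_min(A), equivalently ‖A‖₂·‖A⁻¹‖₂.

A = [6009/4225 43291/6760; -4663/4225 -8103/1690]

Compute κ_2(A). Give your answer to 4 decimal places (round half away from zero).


M = AᵀA = [2314066/714025 16450911/1142440; 16450911/1142440 116985937/1827904]. tr(M)=3072748649/45697600, det(M)=2825761/45697600
eigenvalues of AᵀA: λ = (tr ± √(tr²−4·det))/2 = 1681/25, 1681/1827904
κ = σ_max/σ_min = (41/5)/(41/1352) = 270.4000

270.4000


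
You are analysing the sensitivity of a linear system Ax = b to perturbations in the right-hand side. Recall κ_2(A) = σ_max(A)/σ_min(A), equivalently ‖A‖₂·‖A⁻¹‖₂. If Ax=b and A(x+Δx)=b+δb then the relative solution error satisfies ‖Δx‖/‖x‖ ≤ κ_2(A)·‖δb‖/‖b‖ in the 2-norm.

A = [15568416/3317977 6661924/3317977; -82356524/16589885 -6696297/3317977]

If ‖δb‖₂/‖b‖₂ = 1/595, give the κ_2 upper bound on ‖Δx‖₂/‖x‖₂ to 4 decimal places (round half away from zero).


AᵀA = [15269900670736/327258364225 1272368330028/65451672845; 1272368330028/65451672845 106089922585/13090334569]; tr = 106048217369/1936440025, det = 479785216/1936440025
char-poly roots: 1369/25 and 350464/77457601
κ = σ_max/σ_min = (37/5)/(592/8801) = 110.0125
perturbation bound = 110.0125·1/595 = 0.1849

0.1849


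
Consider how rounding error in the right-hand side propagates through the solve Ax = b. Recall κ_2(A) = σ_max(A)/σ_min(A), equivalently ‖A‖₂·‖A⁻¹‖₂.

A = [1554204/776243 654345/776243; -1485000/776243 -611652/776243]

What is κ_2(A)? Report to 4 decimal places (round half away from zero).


form AᵀA = [422644752/55113253 176098860/55113253; 176098860/55113253 73382013/55113253] with trace 38155905/4239481 and determinant 5184/4239481
eigenvalues of AᵀA: λ = (tr ± √(tr²−4·det))/2 = 9, 576/4239481
κ = σ_max/σ_min = 3/(24/2059) = 257.3750

257.3750


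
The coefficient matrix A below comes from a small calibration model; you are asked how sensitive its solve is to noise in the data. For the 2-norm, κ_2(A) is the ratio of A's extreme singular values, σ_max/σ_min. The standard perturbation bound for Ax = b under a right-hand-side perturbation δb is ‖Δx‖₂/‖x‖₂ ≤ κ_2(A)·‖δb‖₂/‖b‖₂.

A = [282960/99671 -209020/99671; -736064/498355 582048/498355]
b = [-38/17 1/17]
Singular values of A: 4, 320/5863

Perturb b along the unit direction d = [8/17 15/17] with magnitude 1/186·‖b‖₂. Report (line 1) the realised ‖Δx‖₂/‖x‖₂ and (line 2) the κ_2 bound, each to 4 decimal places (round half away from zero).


0.0120
0.3940

largest singular value 4, smallest 320/5863
condition number: 4 ÷ (320/5863) = 73.2875
worst-case relative error ≤ 73.2875 × 1/186 = 0.3940
solve Ax = b  →  x = [-11.3931 -14.3575]
‖b‖ = 2.2361, ‖x‖ = 18.3287
with δb = [0.0057 0.0106], A·Δx = δb → ‖Δx‖ = 0.2203
realised ‖Δx‖/‖x‖ = 0.0120
tightness: 0.0120 against a bound of 0.3940 (unrounded ratio ≈ 0.0305)


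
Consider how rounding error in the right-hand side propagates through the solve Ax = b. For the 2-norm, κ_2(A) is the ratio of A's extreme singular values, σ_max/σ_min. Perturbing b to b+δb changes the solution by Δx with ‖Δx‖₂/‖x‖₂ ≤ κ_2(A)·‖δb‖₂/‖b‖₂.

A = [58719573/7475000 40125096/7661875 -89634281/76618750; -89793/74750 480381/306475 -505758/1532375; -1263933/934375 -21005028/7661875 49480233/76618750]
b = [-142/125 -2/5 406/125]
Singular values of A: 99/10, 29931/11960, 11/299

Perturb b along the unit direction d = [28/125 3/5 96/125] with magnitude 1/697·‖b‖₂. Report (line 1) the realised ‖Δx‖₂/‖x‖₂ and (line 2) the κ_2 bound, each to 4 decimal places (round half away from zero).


0.0025
0.3861

largest singular value 99/10, smallest 11/299
condition number: (99/10) ÷ (11/299) = 269.1000
worst-case relative error ≤ 269.1000 × 1/697 = 0.3861
solve Ax = b  →  x = [0.3179 11.1915 53.2046]
2-norm of b is 3.4641; of x, 54.3699
δb = ε·‖b‖·d = [0.0011 0.0030 0.0038]; solving A·Δx = δb gives ‖Δx‖ = 0.1351
dividing the unrounded norms, ‖Δx‖/‖x‖ = 0.0025
so the bound overstates the realised error by a factor of ≈ 155.3828 (computed from the unrounded values)


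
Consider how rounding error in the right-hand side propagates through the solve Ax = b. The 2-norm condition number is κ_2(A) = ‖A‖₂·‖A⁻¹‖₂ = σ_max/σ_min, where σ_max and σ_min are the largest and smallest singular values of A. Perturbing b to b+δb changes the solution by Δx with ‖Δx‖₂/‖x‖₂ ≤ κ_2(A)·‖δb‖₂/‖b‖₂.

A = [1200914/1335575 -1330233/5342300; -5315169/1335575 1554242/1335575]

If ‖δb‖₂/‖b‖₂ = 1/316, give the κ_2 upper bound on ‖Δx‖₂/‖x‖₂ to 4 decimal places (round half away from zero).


M = AᵀA = [17664018997/1061130625 -10303905717/2122261250; -10303905717/2122261250 24045336673/16978090000]. tr(M)=490671425/27164944, det(M)=83521/27164944
char-poly roots: 289/16 and 289/1697809
κ_2(A) = √(λ_max/λ_min) = √((289/16) / (289/1697809)) = 325.7500
bound on ‖Δx‖/‖x‖: κ·ε = 325.7500·1/316 = 1.0309

1.0309


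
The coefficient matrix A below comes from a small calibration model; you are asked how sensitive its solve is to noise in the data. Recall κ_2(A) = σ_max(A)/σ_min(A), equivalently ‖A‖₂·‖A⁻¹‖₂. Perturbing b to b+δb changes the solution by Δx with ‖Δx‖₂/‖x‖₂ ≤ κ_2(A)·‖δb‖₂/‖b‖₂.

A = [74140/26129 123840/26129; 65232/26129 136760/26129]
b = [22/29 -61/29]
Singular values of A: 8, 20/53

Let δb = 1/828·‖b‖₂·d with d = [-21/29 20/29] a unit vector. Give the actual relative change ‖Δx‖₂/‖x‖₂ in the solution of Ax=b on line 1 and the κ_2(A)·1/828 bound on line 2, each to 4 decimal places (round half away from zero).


0.0013
0.0256

from the listed singular values, σ₁ = 8, σ_n = 20/53
κ = σ_max/σ_min = 8/(20/53) = 21.2000
bound on ‖Δx‖/‖x‖: κ·ε = 21.2000·1/828 = 0.0256
solve Ax = b  →  x = [4.6176 -2.6044]
2-norm of b is 2.2361; of x, 5.3015
δb = ε·‖b‖·d = [-0.0020 0.0019]; solving A·Δx = δb gives ‖Δx‖ = 0.0072
dividing the unrounded norms, ‖Δx‖/‖x‖ = 0.0013
realised/bound (from unrounded values) ≈ 0.0527


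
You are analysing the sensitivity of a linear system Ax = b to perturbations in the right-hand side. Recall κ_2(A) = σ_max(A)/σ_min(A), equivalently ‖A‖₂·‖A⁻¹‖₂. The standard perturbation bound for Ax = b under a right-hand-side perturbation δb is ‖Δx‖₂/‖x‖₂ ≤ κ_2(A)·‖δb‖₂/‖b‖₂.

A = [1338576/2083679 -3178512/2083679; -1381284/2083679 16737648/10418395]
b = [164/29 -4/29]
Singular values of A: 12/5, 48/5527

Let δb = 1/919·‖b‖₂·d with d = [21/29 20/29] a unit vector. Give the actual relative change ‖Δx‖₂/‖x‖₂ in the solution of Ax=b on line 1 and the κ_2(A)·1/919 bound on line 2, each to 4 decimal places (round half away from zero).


0.0015
0.3007

largest singular value 12/5, smallest 48/5527
κ_2(A) = (12/5) / (48/5527) = 276.3500
κ_2(A)·‖δb‖/‖b‖ = 0.3007
solve Ax = b  →  x = [425.7949 175.6090]
2-norm of b is 5.6569; of x, 460.5863
Δx = A⁻¹·δb where δb = 1/919·5.6569·d; ‖Δx‖ = 0.7088
relative error = 0.0015
tightness: 0.0015 against a bound of 0.3007 (unrounded ratio ≈ 0.0051)


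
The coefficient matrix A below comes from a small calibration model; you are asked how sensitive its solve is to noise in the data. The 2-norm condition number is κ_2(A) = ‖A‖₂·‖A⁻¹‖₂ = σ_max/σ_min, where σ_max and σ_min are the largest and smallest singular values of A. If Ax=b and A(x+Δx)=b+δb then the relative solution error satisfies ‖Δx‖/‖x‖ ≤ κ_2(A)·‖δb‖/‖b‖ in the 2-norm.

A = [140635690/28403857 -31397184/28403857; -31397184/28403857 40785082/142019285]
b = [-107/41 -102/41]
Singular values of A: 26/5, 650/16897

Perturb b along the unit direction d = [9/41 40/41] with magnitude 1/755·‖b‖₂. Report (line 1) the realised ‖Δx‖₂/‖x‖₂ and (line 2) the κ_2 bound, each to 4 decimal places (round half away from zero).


largest singular value 26/5, smallest 650/16897
condition number: (26/5) ÷ (650/16897) = 135.1760
bound on ‖Δx‖/‖x‖: κ·ε = 135.1760·1/755 = 0.1790
solve Ax = b  →  x = [-17.4941 -75.9996]
2-norm of b is 3.6056; of x, 77.9871
with δb = [0.0010 0.0047], A·Δx = δb → ‖Δx‖ = 0.1241
realised ‖Δx‖/‖x‖ = 0.0016
realised/bound (from unrounded values) ≈ 0.0089

0.0016
0.1790
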